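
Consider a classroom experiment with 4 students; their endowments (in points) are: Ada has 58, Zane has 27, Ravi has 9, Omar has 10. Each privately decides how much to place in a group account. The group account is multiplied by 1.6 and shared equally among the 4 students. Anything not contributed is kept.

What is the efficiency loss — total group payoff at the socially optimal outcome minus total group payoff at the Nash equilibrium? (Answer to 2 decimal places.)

62.40 points

The private return per contributed unit is 1.6/4 = 0.4000 < 1 for every player regardless of endowment, so the Nash equilibrium is zero contribution and the group total is Σ E_j = 58 + 27 + 9 + 10 = 104.
Each contributed unit returns 1.600 to the group, so the social optimum is full contribution by everyone: group total = 1.600 × 104 = 166.40.
Efficiency loss = (1.600 − 1) × 104 = 62.40.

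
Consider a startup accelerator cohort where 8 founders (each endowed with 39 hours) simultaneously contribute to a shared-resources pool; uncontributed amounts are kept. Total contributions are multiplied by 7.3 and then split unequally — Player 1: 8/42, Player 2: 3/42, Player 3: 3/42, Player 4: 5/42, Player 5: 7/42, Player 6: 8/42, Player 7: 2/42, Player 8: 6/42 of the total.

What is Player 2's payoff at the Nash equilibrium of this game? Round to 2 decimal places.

120.34 hours

Player j's private return per contributed unit is 7.3 × (j's share). Contributing is weakly dominant for j when that share is at least 1/7.3 = 0.1370, and contributing 0 is dominant otherwise.
The shares above 0.1370 belong to Player 1, Player 5, Player 6 and Player 8, contributing 39 each; the remaining 4 contribute 0. Total contributed: 156.
Player 2 keeps 39 and receives 7.3 × 156 × 3/42 = 81.34 from the shared-resources pool, for a payoff of 120.34.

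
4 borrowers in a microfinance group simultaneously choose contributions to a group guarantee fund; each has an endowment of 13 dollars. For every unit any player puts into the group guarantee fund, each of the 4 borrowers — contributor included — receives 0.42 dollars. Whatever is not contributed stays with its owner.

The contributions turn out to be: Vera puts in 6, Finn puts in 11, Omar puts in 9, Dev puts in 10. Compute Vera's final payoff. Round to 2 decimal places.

Total contributed: 6 + 11 + 9 + 10 = 36.
Each receives 0.42 × 36 = 15.12 from the group guarantee fund.
Vera keeps 13 − 6 = 7, so Vera's payoff is 7 + 15.12 = 22.12.

22.12 dollars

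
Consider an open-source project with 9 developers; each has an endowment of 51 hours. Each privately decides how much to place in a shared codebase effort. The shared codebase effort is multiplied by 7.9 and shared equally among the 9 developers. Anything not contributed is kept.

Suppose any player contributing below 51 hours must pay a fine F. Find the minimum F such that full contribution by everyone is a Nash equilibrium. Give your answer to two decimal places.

Given the others contribute fully, the best deviation is to contribute 0 (any partial contribution still incurs the fine and gives up units whose private return 0.8778 is below 1).
Deviating from 51 to 0 saves 51 hours but forfeits the deviator's share of the drop in the shared codebase effort: 7.9/9 × 51 = 44.77.
So the deviation gain is 51 − 44.77 = 6.23, and the fine must be at least 6.23 hours to wipe it out.

6.23 hours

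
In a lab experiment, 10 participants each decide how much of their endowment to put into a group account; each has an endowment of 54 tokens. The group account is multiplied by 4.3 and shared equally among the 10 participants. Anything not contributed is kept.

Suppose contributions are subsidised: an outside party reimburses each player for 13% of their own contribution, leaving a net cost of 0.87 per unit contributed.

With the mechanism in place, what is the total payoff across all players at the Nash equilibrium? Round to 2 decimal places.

540.00 tokens

The effective private return is (4.3/10) / 0.87 = 0.4943, which is still under 1, so the mechanism doesn't change anyone's dominant strategy: zero contribution.
At the Nash equilibrium no one contributes; group total payoff = 10 × 54 = 540.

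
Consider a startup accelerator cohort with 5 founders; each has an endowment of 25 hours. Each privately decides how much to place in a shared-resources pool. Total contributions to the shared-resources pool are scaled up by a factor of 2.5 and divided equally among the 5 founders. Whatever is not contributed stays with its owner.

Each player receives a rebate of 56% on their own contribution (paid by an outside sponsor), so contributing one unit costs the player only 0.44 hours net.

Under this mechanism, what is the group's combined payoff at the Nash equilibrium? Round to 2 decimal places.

With the mechanism, a contributed unit returns (2.5/5) / 0.44 = 1.1364 per unit of net cost to the contributor — now above 1 — so contributing fully is weakly dominant for every player.
At the Nash equilibrium everyone contributes 25. Group total payoff = 5 × (25 × 0.56 + 2.5 × 25) = 382.50.

382.50 hours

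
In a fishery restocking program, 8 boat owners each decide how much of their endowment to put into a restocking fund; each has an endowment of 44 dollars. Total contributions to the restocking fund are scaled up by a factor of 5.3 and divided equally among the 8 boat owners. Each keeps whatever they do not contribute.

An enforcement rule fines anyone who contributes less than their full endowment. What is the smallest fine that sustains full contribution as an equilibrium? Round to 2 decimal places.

14.85 dollars

Given the others contribute fully, the best deviation is to contribute 0 (any partial contribution still incurs the fine and gives up units whose private return 0.6625 is below 1).
Deviating from 44 to 0 saves 44 dollars but forfeits the deviator's share of the drop in the restocking fund: 5.3/8 × 44 = 29.15.
So the deviation gain is 44 − 29.15 = 14.85, and the fine must be at least 14.85 dollars to wipe it out.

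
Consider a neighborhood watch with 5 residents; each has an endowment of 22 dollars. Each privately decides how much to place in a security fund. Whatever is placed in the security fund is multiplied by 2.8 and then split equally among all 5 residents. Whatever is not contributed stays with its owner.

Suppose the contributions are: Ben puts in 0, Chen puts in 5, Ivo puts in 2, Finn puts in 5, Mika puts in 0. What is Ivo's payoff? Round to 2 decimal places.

26.72 dollars

Total contributed: 0 + 5 + 2 + 5 + 0 = 12.
Each receives 2.8 × 12 / 5 = 6.72 from the security fund.
Ivo keeps 22 − 2 = 20, so Ivo's payoff is 20 + 6.72 = 26.72.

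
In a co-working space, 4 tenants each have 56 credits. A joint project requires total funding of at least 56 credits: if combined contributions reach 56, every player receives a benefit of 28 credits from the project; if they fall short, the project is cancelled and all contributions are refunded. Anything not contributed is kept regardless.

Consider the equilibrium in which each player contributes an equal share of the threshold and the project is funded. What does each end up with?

Equal share of the threshold: 56/4 = 14.
At this profile no one gains by cutting their contribution: any cut drops the total below 56, the project is cancelled, contributions are refunded, and the deviator ends with 56, which is less than 56 − 14 + 28 = 70. Contributing more than 14 just wastes the excess. So contributing exactly 14 is a best response.
Each player's payoff: 56 − 14 + 28 = 70.

70 credits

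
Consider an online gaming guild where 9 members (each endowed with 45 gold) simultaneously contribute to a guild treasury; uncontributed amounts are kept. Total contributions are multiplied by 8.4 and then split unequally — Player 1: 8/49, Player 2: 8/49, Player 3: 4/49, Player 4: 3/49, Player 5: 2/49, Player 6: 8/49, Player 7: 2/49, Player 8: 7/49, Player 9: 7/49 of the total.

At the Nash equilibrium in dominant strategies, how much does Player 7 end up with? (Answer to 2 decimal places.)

122.14 gold

Each unit j contributes comes back to j as 8.4 × (j's share), so j prefers to contribute only if that share exceeds 1/8.4 = 0.1190; otherwise keeping the unit dominates.
Player 1, Player 2, Player 6, Player 8 and Player 9 clear that bar, contributing 45 each; the remaining 4 contribute 0. Total contributed: 225.
Player 7 keeps 45 and receives 8.4 × 225 × 2/49 = 77.14 from the guild treasury, for a payoff of 122.14.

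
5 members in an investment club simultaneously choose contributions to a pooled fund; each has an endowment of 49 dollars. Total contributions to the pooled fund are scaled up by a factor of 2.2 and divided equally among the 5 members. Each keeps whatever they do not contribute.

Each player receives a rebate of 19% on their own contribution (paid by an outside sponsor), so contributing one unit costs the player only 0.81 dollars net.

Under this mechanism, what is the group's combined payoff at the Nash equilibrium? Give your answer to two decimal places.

245.00 dollars

Even with the mechanism, each unit contributed returns only (2.2/5) / 0.81 = 0.5432 per unit of net cost, so contributing nothing is still dominant.
At the Nash equilibrium no one contributes; group total payoff = 5 × 49 = 245.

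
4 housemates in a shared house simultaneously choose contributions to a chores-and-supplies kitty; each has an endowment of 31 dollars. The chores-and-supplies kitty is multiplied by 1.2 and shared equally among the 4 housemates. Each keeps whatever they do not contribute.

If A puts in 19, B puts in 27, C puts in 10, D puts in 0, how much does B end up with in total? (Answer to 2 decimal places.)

Total contributed: 19 + 27 + 10 + 0 = 56.
Each receives 1.2 × 56 / 4 = 16.80 from the chores-and-supplies kitty.
B keeps 31 − 27 = 4, so B's payoff is 4 + 16.80 = 20.80.

20.80 dollars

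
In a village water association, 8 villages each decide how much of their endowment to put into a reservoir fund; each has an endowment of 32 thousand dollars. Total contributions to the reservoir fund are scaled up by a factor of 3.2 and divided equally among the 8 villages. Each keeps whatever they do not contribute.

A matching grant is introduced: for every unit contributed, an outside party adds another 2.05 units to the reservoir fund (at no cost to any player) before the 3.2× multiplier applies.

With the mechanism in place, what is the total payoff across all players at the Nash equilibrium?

The effective private return per unit is now 3.2 × 3.05 / 8 = 1.2200 > 1, so every player's dominant strategy flips to full contribution.
So the Nash equilibrium is full contribution by all 8; the group earns 3.2 × 3.05 × 256 = 2498.56.

2498.56 thousand dollars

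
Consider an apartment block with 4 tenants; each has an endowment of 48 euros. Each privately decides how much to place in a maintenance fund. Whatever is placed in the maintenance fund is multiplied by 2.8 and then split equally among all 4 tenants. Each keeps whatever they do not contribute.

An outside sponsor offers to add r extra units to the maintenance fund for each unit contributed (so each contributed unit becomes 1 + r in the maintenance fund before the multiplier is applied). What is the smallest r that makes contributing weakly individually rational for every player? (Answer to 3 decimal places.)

0.429

With matching at rate r, one contributed unit becomes (1 + r) in the maintenance fund and returns 2.8 × (1 + r) / 4 to the contributor.
Setting this equal to 1: 1 + r = 4/2.8 = 1.4286.
So the minimum matching rate is r = 1.4286 − 1 = 0.429.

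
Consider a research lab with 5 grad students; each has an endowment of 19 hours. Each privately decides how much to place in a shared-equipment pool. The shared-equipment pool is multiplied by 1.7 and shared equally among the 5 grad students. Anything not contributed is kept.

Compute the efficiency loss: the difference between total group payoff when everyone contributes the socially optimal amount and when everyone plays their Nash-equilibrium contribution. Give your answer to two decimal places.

66.50 hours

Each contributed unit returns 1.7/5 = 0.3400 to its contributor — below 1 — so contributing 0 is dominant for every player. At the Nash equilibrium everyone keeps their 19, and the group total is 5 × 19 = 95.
Each contributed unit returns 1.700 to the group as a whole (0.3400 to each of 5 players), which exceeds 1, so the social optimum is full contribution: group total = 1.700 × 95 = 161.50.
Efficiency loss = 161.50 − 95 = 66.50.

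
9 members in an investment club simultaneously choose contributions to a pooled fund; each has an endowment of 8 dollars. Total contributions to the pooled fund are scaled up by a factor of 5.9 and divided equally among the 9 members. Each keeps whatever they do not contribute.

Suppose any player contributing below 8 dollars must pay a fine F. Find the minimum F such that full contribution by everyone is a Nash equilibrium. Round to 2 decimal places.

Given the others contribute fully, the best deviation is to contribute 0 (any partial contribution still incurs the fine and gives up units whose private return 0.6556 is below 1).
Deviating from 8 to 0 saves 8 dollars but forfeits the deviator's share of the drop in the pooled fund: 5.9/9 × 8 = 5.24.
So the deviation gain is 8 − 5.24 = 2.76, and the fine must be at least 2.76 dollars to wipe it out.

2.76 dollars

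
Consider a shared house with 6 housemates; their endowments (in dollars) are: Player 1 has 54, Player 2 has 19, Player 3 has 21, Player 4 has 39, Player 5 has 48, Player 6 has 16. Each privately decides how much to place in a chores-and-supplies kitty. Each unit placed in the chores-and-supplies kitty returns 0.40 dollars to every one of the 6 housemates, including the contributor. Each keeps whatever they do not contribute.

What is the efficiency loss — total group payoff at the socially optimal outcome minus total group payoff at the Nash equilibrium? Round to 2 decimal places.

The private return per contributed unit is 0.40 < 1 for everyone, so the Nash equilibrium is zero contribution and the group total is Σ E_j = 54 + 19 + 21 + 39 + 48 + 16 = 197.
Each contributed unit returns 2.400 to the group, so the social optimum is full contribution by everyone: group total = 2.400 × 197 = 472.80.
Efficiency loss = (2.400 − 1) × 197 = 275.80.

275.80 dollars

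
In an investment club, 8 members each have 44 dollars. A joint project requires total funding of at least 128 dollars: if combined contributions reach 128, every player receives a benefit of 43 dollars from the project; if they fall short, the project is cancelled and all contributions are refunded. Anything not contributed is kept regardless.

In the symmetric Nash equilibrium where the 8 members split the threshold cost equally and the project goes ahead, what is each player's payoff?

71 dollars

Equal share of the threshold: 128/8 = 16.
At this profile no one gains by cutting their contribution: any cut drops the total below 128, the project is cancelled, contributions are refunded, and the deviator ends with 44, which is less than 44 − 16 + 43 = 71. Contributing more than 16 just wastes the excess. So contributing exactly 16 is a best response.
Each player's payoff: 44 − 16 + 43 = 71.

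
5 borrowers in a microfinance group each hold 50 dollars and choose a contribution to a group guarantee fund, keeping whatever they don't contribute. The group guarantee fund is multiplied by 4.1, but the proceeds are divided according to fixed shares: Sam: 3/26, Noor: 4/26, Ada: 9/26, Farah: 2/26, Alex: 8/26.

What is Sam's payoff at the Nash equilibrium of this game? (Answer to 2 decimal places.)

97.31 dollars

For player j, contributing a unit is worthwhile iff 4.1 × (j's share) ≥ 1, i.e. iff j's share is at least 0.2439.
The shares above 0.2439 belong to Ada and Alex, contributing 50 each; the remaining 3 contribute 0. Total contributed: 100.
Sam keeps 50 and receives 4.1 × 100 × 3/26 = 47.31 from the group guarantee fund, for a payoff of 97.31.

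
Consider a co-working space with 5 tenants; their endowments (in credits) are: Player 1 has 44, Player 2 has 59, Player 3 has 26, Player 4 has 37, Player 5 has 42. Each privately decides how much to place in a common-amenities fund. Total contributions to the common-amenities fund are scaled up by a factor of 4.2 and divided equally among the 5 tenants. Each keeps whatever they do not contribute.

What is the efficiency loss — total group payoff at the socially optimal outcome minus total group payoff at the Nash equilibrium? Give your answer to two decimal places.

665.60 credits

The private return per contributed unit is 4.2/5 = 0.8400 < 1 for every player regardless of endowment, so the Nash equilibrium is zero contribution and the group total is Σ E_j = 44 + 59 + 26 + 37 + 42 = 208.
Each contributed unit returns 4.200 to the group, so the social optimum is full contribution by everyone: group total = 4.200 × 208 = 873.60.
Efficiency loss = (4.200 − 1) × 208 = 665.60.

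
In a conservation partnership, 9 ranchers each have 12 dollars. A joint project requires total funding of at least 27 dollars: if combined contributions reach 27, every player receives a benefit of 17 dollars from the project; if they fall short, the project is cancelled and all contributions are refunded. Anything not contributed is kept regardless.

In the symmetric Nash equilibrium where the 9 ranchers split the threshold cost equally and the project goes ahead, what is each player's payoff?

Equal share of the threshold: 27/9 = 3.
At this profile no one gains by cutting their contribution: any cut drops the total below 27, the project is cancelled, contributions are refunded, and the deviator ends with 12, which is less than 12 − 3 + 17 = 26. Contributing more than 3 just wastes the excess. So contributing exactly 3 is a best response.
Each player's payoff: 12 − 3 + 17 = 26.

26 dollars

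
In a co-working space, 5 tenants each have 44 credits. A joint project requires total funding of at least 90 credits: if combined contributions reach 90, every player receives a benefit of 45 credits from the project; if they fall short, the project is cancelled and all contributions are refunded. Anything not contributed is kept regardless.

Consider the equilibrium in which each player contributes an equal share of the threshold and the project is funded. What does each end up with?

71 credits

Equal share of the threshold: 90/5 = 18.
At this profile no one gains by cutting their contribution: any cut drops the total below 90, the project is cancelled, contributions are refunded, and the deviator ends with 44, which is less than 44 − 18 + 45 = 71. Contributing more than 18 just wastes the excess. So contributing exactly 18 is a best response.
Each player's payoff: 44 − 18 + 45 = 71.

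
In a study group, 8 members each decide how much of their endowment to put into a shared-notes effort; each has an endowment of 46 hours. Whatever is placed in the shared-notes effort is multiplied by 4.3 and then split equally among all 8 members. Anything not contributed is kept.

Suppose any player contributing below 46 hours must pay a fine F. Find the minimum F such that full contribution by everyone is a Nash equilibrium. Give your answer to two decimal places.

Given the others contribute fully, the best deviation is to contribute 0 (any partial contribution still incurs the fine and gives up units whose private return 0.5375 is below 1).
Deviating from 46 to 0 saves 46 hours but forfeits the deviator's share of the drop in the shared-notes effort: 4.3/8 × 46 = 24.72.
So the deviation gain is 46 − 24.72 = 21.28, and the fine must be at least 21.28 hours to wipe it out.

21.28 hours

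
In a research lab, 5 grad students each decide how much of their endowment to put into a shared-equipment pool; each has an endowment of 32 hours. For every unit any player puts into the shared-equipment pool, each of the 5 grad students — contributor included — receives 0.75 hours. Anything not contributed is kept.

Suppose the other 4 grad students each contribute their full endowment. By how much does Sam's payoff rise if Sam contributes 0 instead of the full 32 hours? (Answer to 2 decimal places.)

Switching from a contribution of 32 to 0 lets Sam keep an extra 32 hours, but lowers the shared-equipment pool by 32, which costs Sam their own share of that drop: 0.75 × 32 = 24.00.
Net gain = 32 − 24.00 = 8.00. The private return per contributed unit (0.75) is below 1, so free-riding is indeed the best response regardless of what the others do.

8.00 hours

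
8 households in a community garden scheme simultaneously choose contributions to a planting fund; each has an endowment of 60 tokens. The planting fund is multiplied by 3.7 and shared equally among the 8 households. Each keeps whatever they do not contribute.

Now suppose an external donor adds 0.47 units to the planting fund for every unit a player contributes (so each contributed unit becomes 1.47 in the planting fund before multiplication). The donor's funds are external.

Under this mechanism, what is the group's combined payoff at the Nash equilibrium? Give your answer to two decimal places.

Even with the mechanism, each unit contributed returns only 3.7 × 1.47 / 8 = 0.6799 per unit of net cost, so contributing nothing is still dominant.
Everyone keeps their endowment and the group total is 8 × 60 = 480.

480.00 tokens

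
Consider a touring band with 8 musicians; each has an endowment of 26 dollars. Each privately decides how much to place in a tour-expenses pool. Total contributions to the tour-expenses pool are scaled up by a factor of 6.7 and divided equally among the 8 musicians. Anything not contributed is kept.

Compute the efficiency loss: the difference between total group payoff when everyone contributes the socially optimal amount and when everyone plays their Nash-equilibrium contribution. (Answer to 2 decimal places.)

Each contributed unit returns 6.7/8 = 0.8375 to its contributor — below 1 — so contributing 0 is dominant for every player. At the Nash equilibrium everyone keeps their 26, and the group total is 8 × 26 = 208.
Each contributed unit returns 6.700 to the group as a whole (0.8375 to each of 8 players), which exceeds 1, so the social optimum is full contribution: group total = 6.700 × 208 = 1393.60.
Efficiency loss = 1393.60 − 208 = 1185.60.

1185.60 dollars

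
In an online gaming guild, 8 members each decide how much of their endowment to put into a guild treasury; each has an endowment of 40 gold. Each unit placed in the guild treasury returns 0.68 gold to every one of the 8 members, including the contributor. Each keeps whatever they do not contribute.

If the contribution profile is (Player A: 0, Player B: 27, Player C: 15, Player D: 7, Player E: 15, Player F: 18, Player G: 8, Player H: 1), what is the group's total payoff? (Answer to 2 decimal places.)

Total contributed: 0 + 27 + 15 + 7 + 15 + 18 + 8 + 1 = 91; total kept: 8 × 40 − 91 = 229.
The guild treasury pays out 0.68 × 8 × 91 = 495.04 in aggregate.
Group total = 229 + 495.04 = 724.04.

724.04 gold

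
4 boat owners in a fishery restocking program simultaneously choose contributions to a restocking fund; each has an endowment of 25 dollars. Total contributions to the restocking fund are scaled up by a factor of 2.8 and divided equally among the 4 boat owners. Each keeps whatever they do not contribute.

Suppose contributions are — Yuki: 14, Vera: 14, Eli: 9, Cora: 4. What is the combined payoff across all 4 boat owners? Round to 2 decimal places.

173.80 dollars

Total contributed: 14 + 14 + 9 + 4 = 41; total kept: 4 × 25 − 41 = 59.
The restocking fund pays out 2.8 × 41 = 114.80 in aggregate.
Group total = 59 + 114.80 = 173.80.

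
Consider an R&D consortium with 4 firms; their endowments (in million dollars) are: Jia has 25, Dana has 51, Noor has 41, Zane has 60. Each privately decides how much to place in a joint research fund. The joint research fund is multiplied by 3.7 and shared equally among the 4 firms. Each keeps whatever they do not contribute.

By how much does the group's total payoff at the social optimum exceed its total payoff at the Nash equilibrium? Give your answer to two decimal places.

477.90 million dollars

The private return per contributed unit is 3.7/4 = 0.9250 < 1 for every player regardless of endowment, so the Nash equilibrium is zero contribution and the group total is Σ E_j = 25 + 51 + 41 + 60 = 177.
Each contributed unit returns 3.700 to the group, so the social optimum is full contribution by everyone: group total = 3.700 × 177 = 654.90.
Efficiency loss = (3.700 − 1) × 177 = 477.90.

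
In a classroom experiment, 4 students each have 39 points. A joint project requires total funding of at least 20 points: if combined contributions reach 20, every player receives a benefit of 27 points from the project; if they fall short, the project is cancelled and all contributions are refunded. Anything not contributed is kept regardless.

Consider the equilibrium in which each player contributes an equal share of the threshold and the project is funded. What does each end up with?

61 points

Equal share of the threshold: 20/4 = 5.
At this profile no one gains by cutting their contribution: any cut drops the total below 20, the project is cancelled, contributions are refunded, and the deviator ends with 39, which is less than 39 − 5 + 27 = 61. Contributing more than 5 just wastes the excess. So contributing exactly 5 is a best response.
Each player's payoff: 39 − 5 + 27 = 61.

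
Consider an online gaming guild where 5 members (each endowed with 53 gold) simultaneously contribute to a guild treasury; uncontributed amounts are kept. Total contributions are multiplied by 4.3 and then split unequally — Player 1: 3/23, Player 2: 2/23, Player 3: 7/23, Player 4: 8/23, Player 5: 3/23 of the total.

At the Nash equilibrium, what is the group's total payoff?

614.80 gold

For player j, contributing a unit is worthwhile iff 4.3 × (j's share) ≥ 1, i.e. iff j's share is at least 0.2326.
Player 3 and Player 4 clear that bar, contributing 53 each; the remaining 3 contribute 0. Total contributed: 106.
The guild treasury pays out 4.3 × 106 = 455.80 in total (split across the unequal shares, but the aggregate is all that matters for the group sum).
The 3 free-riders keep 53 each, adding 159. Group total = 159 + 455.80 = 614.80.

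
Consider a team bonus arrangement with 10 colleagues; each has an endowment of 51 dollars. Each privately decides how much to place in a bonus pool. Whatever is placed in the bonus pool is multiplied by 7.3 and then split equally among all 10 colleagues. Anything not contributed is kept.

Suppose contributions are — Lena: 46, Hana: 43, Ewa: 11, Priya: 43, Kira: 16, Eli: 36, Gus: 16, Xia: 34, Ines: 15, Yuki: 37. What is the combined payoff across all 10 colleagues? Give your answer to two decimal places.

2381.10 dollars

Total contributed: 46 + 43 + 11 + 43 + 16 + 36 + 16 + 34 + 15 + 37 = 297; total kept: 10 × 51 − 297 = 213.
The bonus pool pays out 7.3 × 297 = 2168.10 in aggregate.
Group total = 213 + 2168.10 = 2381.10.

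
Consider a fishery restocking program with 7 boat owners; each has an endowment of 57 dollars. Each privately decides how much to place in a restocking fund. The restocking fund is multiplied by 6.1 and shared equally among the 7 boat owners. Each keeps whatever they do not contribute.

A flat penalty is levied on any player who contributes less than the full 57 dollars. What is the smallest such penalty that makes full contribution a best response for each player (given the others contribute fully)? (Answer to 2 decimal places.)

7.33 dollars

Given the others contribute fully, the best deviation is to contribute 0 (any partial contribution still incurs the fine and gives up units whose private return 0.8714 is below 1).
Deviating from 57 to 0 saves 57 dollars but forfeits the deviator's share of the drop in the restocking fund: 6.1/7 × 57 = 49.67.
So the deviation gain is 57 − 49.67 = 7.33, and the fine must be at least 7.33 dollars to wipe it out.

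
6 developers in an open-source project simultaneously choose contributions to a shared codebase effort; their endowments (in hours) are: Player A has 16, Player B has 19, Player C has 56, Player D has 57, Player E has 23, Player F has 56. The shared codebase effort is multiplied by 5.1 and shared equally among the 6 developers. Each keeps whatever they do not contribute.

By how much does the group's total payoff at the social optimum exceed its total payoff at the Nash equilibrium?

The private return per contributed unit is 5.1/6 = 0.8500 < 1 for every player regardless of endowment, so the Nash equilibrium is zero contribution and the group total is Σ E_j = 16 + 19 + 56 + 57 + 23 + 56 = 227.
Each contributed unit returns 5.100 to the group, so the social optimum is full contribution by everyone: group total = 5.100 × 227 = 1157.70.
Efficiency loss = (5.100 − 1) × 227 = 930.70.

930.70 hours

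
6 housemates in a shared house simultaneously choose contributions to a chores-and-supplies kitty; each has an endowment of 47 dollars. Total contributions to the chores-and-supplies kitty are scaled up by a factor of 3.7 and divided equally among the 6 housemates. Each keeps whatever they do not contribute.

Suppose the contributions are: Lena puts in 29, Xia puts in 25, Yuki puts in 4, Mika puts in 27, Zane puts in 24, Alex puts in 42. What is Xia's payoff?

Total contributed: 29 + 25 + 4 + 27 + 24 + 42 = 151.
Each receives 3.7 × 151 / 6 = 93.12 from the chores-and-supplies kitty.
Xia keeps 47 − 25 = 22, so Xia's payoff is 22 + 93.12 = 115.12.

115.12 dollars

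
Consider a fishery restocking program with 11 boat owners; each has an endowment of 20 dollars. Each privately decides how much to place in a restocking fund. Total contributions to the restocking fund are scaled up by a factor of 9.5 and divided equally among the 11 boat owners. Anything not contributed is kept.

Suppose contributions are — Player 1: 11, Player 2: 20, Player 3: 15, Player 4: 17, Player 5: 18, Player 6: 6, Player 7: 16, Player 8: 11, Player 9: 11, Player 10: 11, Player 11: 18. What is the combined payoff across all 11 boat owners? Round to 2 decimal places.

1529.00 dollars

Total contributed: 11 + 20 + 15 + 17 + 18 + 6 + 16 + 11 + 11 + 11 + 18 = 154; total kept: 11 × 20 − 154 = 66.
The restocking fund pays out 9.5 × 154 = 1463.00 in aggregate.
Group total = 66 + 1463.00 = 1529.00.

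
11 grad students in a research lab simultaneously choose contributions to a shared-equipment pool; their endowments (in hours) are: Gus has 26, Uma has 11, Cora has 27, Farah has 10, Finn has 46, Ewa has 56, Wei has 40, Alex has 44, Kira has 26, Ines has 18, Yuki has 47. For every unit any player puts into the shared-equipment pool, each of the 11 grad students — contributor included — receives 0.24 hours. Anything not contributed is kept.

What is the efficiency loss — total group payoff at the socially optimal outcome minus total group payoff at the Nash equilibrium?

575.64 hours

The private return per contributed unit is 0.24 < 1 for everyone, so the Nash equilibrium is zero contribution and the group total is Σ E_j = 26 + 11 + 27 + 10 + 46 + 56 + 40 + 44 + 26 + 18 + 47 = 351.
Each contributed unit returns 2.640 to the group, so the social optimum is full contribution by everyone: group total = 2.640 × 351 = 926.64.
Efficiency loss = (2.640 − 1) × 351 = 575.64.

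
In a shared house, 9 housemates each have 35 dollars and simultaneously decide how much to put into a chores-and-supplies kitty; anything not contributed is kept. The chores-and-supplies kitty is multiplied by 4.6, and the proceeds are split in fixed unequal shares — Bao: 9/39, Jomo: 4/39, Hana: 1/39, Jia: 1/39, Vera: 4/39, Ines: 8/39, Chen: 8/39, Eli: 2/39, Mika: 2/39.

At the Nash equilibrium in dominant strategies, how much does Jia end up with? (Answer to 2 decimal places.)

39.13 dollars

Each unit j contributes comes back to j as 4.6 × (j's share), so j prefers to contribute only if that share exceeds 1/4.6 = 0.2174; otherwise keeping the unit dominates.
The only share above 0.2174 is Bao's 9/39, contributing 35; the remaining 8 contribute 0. Total contributed: 35.
Jia keeps 35 and receives 4.6 × 35 × 1/39 = 4.13 from the chores-and-supplies kitty, for a payoff of 39.13.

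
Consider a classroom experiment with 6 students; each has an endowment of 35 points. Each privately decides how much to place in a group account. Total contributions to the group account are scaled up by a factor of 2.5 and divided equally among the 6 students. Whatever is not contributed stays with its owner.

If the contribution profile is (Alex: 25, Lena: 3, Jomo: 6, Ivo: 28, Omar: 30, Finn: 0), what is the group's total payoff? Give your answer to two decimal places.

Total contributed: 25 + 3 + 6 + 28 + 30 + 0 = 92; total kept: 6 × 35 − 92 = 118.
The group account pays out 2.5 × 92 = 230.00 in aggregate.
Group total = 118 + 230.00 = 348.00.

348.00 points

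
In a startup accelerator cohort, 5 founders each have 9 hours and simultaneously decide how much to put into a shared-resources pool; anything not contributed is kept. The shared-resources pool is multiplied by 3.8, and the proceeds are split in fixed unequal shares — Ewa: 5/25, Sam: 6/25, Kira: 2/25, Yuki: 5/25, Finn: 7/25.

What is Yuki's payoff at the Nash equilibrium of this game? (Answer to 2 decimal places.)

For player j, contributing a unit is worthwhile iff 3.8 × (j's share) ≥ 1, i.e. iff j's share is at least 0.2632.
Finn alone (share 7/25) is above the threshold, contributing 9; the remaining 4 contribute 0. Total contributed: 9.
Yuki keeps 9 and receives 3.8 × 9 × 5/25 = 6.84 from the shared-resources pool, for a payoff of 15.84.

15.84 hours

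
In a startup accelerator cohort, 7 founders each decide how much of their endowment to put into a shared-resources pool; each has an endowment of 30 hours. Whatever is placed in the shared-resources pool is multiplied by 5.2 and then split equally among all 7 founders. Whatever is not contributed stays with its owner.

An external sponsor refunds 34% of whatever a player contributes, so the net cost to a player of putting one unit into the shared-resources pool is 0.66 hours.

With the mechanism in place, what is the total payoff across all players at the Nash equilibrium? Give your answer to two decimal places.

Under the mechanism each unit contributed yields (5.2/7) / 0.66 = 1.1255 back to its contributor per unit of net cost, which exceeds 1, making full contribution the dominant choice for everyone.
So the Nash equilibrium is full contribution by all 7; the group earns 7 × (30 × 0.34 + 5.2 × 30) = 1163.40.

1163.40 hours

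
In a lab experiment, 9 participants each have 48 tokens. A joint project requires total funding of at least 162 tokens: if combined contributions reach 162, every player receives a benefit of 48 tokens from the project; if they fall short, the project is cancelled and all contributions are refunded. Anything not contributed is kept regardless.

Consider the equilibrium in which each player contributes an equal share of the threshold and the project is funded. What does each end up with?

Equal share of the threshold: 162/9 = 18.
At this profile no one gains by cutting their contribution: any cut drops the total below 162, the project is cancelled, contributions are refunded, and the deviator ends with 48, which is less than 48 − 18 + 48 = 78. Contributing more than 18 just wastes the excess. So contributing exactly 18 is a best response.
Each player's payoff: 48 − 18 + 48 = 78.

78 tokens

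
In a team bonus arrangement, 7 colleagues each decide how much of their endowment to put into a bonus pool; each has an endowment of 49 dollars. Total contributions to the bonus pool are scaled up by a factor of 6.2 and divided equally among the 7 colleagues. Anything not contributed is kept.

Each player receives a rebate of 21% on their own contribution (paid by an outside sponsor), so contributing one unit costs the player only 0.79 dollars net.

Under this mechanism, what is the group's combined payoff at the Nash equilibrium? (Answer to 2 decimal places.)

2198.63 dollars

Under the mechanism each unit contributed yields (6.2/7) / 0.79 = 1.1212 back to its contributor per unit of net cost, which exceeds 1, making full contribution the dominant choice for everyone.
So the Nash equilibrium is full contribution by all 7; the group earns 7 × (49 × 0.21 + 6.2 × 49) = 2198.63.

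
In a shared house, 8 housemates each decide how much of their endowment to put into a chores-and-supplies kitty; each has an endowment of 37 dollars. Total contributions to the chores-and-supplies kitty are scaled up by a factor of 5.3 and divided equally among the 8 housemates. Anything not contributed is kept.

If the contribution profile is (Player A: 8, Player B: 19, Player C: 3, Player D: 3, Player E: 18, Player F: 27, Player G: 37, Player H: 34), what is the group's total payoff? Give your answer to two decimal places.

936.70 dollars

Total contributed: 8 + 19 + 3 + 3 + 18 + 27 + 37 + 34 = 149; total kept: 8 × 37 − 149 = 147.
The chores-and-supplies kitty pays out 5.3 × 149 = 789.70 in aggregate.
Group total = 147 + 789.70 = 936.70.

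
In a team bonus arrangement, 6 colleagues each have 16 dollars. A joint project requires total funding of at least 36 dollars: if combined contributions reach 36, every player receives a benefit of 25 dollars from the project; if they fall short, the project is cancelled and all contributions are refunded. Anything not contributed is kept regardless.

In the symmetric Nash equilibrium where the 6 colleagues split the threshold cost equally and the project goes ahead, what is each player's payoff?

Equal share of the threshold: 36/6 = 6.
At this profile no one gains by cutting their contribution: any cut drops the total below 36, the project is cancelled, contributions are refunded, and the deviator ends with 16, which is less than 16 − 6 + 25 = 35. Contributing more than 6 just wastes the excess. So contributing exactly 6 is a best response.
Each player's payoff: 16 − 6 + 25 = 35.

35 dollars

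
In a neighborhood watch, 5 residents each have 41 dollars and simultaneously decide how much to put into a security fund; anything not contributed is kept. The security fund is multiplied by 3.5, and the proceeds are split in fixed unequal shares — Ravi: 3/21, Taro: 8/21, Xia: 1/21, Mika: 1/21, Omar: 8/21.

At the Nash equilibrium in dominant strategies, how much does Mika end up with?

54.67 dollars

A player with share s gets back 3.5·s per unit contributed, so full contribution is dominant for anyone with s > 1/3.5 = 0.2857 and zero contribution is dominant for anyone below.
Taro and Omar are above the threshold, contributing 41 each; the remaining 3 contribute 0. Total contributed: 82.
Mika keeps 41 and receives 3.5 × 82 × 1/21 = 13.67 from the security fund, for a payoff of 54.67.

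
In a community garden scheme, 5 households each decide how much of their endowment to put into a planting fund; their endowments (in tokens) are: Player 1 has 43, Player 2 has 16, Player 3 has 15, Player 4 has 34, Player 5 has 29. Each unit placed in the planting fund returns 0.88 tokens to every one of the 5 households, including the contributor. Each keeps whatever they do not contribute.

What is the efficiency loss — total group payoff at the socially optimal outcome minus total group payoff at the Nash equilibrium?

465.80 tokens

The private return per contributed unit is 0.88 < 1 for everyone, so the Nash equilibrium is zero contribution and the group total is Σ E_j = 43 + 16 + 15 + 34 + 29 = 137.
Each contributed unit returns 4.400 to the group, so the social optimum is full contribution by everyone: group total = 4.400 × 137 = 602.80.
Efficiency loss = (4.400 − 1) × 137 = 465.80.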